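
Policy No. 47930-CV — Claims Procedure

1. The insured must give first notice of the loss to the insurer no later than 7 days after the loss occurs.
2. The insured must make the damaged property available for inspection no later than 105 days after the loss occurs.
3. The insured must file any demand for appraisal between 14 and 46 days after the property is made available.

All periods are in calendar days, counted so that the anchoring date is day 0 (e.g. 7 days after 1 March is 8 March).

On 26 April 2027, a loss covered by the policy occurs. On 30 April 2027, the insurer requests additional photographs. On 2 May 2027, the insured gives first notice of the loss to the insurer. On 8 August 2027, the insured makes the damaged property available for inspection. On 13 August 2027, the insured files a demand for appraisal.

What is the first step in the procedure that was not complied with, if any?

(1) due by 26 April 2027 + 7 days = 3 May 2027; completed 2 May 2027, before the deadline.
(2) due by 26 April 2027 + 105 days = 9 August 2027; 8 August 2027 is within that limit.
(3) the permitted window runs from 8 August 2027 + 14 = 22 August 2027 to 8 August 2027 + 46 = 23 September 2027; 13 August 2027 is 9 days too early.
The analysis stops there.

Step 3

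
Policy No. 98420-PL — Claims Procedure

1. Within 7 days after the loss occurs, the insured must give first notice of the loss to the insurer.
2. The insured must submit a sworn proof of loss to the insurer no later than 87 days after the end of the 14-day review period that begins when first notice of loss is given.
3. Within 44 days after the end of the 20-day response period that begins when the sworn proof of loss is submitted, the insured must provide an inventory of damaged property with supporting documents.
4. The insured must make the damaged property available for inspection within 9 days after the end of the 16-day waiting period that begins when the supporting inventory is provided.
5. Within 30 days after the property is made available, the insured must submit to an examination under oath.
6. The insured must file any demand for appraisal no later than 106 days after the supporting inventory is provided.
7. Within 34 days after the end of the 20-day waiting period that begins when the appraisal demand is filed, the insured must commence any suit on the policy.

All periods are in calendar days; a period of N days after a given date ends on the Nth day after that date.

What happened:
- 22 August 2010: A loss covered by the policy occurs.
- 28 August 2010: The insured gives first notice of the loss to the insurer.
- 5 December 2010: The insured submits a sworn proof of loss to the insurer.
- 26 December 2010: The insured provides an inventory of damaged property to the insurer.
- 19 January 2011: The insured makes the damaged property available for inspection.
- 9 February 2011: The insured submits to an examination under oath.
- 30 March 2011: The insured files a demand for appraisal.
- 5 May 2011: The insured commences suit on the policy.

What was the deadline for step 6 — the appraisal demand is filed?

Step 6 runs from 26 December 2010, when the supporting inventory is provided. 106 days after 26 December 2010 is 11 April 2011.

11 April 2011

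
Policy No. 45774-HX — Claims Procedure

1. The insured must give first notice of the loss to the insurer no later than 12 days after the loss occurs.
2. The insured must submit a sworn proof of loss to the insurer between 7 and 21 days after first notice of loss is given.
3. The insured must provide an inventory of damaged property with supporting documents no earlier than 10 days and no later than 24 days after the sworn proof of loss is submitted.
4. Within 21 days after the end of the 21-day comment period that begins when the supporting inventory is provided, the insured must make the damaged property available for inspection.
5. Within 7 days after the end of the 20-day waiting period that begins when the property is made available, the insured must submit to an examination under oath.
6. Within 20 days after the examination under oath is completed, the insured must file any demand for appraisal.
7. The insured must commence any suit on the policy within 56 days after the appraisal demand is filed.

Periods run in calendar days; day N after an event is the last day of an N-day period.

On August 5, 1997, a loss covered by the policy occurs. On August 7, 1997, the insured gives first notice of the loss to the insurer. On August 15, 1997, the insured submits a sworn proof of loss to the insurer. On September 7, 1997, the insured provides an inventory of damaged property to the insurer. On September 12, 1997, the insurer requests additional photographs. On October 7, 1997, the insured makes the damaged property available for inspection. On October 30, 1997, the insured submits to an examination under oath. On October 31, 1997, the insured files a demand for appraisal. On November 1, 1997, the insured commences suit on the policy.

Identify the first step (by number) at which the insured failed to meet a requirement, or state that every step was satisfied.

Step 1 — counting 12 days from August 5, 1997 (when the loss occurs) gives a deadline of August 17, 1997; August 7, 1997 is within that limit.
Step 2 — 7 and 21 days from August 7, 1997 (when first notice of loss is given) are August 14, 1997 and August 28, 1997 respectively; August 15, 1997 falls inside that range.
Step 3 — 10 and 24 days from August 15, 1997 (when the sworn proof of loss is submitted) are August 25, 1997 and September 8, 1997 respectively; done September 7, 1997, which is between those dates.
Step 4 — counting 21 days from September 28, 1997 (end of the 21-day comment period, which began when the supporting inventory is provided on September 7, 1997) gives a deadline of October 19, 1997; completed October 7, 1997, before the deadline.
Step 5 — counting 7 days from October 27, 1997 (end of the 20-day waiting period, which began when the property is made available on October 7, 1997) gives a deadline of November 3, 1997; October 30, 1997 is within that limit.
Step 6 — counting 20 days from October 30, 1997 (when the examination under oath is completed) gives a deadline of November 19, 1997; completed October 31, 1997, before the deadline.
Step 7 — counting 56 days from October 31, 1997 (when the appraisal demand is filed) gives a deadline of December 26, 1997; completed November 1, 1997, before the deadline.

None — every step was satisfied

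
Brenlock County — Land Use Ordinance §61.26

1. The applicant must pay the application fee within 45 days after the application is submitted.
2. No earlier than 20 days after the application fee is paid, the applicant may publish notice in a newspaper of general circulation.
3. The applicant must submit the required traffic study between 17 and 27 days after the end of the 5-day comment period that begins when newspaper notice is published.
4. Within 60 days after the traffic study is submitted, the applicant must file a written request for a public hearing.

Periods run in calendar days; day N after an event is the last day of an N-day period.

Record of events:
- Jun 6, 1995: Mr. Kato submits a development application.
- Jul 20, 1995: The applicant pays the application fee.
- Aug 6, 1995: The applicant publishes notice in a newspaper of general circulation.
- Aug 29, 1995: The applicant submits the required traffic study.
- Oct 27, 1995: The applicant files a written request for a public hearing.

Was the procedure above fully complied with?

Step 1 — counting 45 days from Jun 6, 1995 (when the application is submitted) gives a deadline of Jul 21, 1995; done Jul 20, 1995 — timely.
Step 2 — must wait 20 days from Jul 20, 1995 (when the application fee is paid), so not before Aug 9, 1995; done Aug 6, 1995 — 3 days too early.

No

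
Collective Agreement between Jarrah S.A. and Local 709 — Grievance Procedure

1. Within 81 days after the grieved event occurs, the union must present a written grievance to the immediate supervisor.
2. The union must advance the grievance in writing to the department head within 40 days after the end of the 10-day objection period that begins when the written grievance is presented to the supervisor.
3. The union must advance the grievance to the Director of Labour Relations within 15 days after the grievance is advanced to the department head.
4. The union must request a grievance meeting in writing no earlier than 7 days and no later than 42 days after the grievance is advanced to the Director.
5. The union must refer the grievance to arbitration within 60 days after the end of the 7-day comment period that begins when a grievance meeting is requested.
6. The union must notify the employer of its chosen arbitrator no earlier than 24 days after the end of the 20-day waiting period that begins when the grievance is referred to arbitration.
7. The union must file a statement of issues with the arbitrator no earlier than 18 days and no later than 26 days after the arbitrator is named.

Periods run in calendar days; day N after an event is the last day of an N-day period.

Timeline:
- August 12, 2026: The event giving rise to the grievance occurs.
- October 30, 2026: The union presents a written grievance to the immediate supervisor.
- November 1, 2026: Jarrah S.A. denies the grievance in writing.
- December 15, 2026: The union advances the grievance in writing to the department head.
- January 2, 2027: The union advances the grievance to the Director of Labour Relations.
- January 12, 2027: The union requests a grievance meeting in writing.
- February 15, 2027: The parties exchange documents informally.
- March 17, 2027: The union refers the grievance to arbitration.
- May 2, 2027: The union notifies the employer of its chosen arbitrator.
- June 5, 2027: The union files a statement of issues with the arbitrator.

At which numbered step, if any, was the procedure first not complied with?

Step 3

(1) due by August 12, 2026 + 81 days = November 1, 2026; done October 30, 2026 — timely.
(2) due by November 9, 2026 + 40 days = December 19, 2026; done December 15, 2026 — timely.
(3) due by December 15, 2026 + 15 days = December 30, 2026; January 2, 2027 misses that deadline by 3 days.
The procedure was therefore not followed at step 3.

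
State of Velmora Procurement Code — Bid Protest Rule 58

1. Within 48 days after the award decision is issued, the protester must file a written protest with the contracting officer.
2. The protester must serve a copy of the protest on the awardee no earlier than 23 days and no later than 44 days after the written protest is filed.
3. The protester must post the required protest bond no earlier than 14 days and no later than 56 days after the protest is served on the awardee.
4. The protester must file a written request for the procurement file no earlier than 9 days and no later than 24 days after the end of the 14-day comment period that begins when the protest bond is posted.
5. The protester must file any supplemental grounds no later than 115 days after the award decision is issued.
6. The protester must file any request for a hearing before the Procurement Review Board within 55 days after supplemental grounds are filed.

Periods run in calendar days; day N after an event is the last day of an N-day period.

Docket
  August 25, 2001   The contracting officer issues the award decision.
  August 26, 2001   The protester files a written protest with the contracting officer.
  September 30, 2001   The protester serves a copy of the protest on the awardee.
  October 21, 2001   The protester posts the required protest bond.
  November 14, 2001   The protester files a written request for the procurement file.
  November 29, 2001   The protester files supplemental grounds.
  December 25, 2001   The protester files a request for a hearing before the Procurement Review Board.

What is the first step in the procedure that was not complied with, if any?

Step 1: 48 days after August 25, 2001 (when the award decision is issued) is October 12, 2001; done August 26, 2001 — timely.
Step 2: the window is 23–44 days after August 26, 2001 (when the written protest is filed), so September 18, 2001 through October 9, 2001; done September 30, 2001 — within the window.
Step 3: the window is 14–56 days after September 30, 2001 (when the protest is served on the awardee), so October 14, 2001 through November 25, 2001; done October 21, 2001, which is between those dates.
Step 4: the window is 9–24 days after November 4, 2001 (end of the 14-day comment period, which began when the protest bond is posted on October 21, 2001), so November 13, 2001 through November 28, 2001; done November 14, 2001, which is between those dates.
Step 5: 115 days after August 25, 2001 (when the award decision is issued) is December 18, 2001; November 29, 2001 is within that limit.
Step 6: 55 days after November 29, 2001 (when supplemental grounds are filed) is January 23, 2002; completed December 25, 2001, before the deadline.

None — every step was satisfied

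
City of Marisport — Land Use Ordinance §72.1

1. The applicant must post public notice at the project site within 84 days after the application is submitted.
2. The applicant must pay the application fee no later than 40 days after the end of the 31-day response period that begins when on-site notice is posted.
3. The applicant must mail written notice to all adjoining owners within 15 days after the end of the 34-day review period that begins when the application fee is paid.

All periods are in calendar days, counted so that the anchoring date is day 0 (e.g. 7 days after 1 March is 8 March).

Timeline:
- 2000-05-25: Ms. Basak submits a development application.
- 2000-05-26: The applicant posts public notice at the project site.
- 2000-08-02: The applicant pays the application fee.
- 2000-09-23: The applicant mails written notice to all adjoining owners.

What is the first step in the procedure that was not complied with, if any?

Step 3

Step 1: 84 days after 2000-05-25 (when the application is submitted) is 2000-08-17; done 2000-05-26 — timely.
Step 2: 40 days after 2000-06-26 (end of the 31-day response period, which began when on-site notice is posted on 2000-05-26) is 2000-08-05; 2000-08-02 is within that limit.
Step 3: 15 days after 2000-09-05 (end of the 34-day review period, which began when the application fee is paid on 2000-08-02) is 2000-09-20; 2000-09-23 misses that deadline by 3 days.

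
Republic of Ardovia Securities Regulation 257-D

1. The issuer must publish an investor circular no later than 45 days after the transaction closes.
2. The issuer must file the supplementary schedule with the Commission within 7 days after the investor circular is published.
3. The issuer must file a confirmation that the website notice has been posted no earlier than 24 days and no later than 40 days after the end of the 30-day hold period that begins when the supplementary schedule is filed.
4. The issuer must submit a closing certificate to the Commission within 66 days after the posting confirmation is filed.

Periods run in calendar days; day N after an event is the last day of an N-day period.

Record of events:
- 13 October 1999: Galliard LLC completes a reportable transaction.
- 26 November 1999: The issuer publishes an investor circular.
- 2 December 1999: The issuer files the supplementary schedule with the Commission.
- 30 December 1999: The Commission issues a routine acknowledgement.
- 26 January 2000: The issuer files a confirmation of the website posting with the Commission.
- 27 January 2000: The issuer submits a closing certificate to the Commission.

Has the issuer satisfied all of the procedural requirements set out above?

Step 1: 45 days after 13 October 1999 (when the transaction closes) is 27 November 1999; 26 November 1999 is within that limit.
Step 2: 7 days after 26 November 1999 (when the investor circular is published) is 3 December 1999; done 2 December 1999 — timely.
Step 3: the window is 24–40 days after 1 January 2000 (end of the 30-day hold period, which began when the supplementary schedule is filed on 2 December 1999), so 25 January 2000 through 10 February 2000; done 26 January 2000, which is between those dates.
Step 4: 66 days after 26 January 2000 (when the posting confirmation is filed) is 1 April 2000; 27 January 2000 is within that limit.

Yes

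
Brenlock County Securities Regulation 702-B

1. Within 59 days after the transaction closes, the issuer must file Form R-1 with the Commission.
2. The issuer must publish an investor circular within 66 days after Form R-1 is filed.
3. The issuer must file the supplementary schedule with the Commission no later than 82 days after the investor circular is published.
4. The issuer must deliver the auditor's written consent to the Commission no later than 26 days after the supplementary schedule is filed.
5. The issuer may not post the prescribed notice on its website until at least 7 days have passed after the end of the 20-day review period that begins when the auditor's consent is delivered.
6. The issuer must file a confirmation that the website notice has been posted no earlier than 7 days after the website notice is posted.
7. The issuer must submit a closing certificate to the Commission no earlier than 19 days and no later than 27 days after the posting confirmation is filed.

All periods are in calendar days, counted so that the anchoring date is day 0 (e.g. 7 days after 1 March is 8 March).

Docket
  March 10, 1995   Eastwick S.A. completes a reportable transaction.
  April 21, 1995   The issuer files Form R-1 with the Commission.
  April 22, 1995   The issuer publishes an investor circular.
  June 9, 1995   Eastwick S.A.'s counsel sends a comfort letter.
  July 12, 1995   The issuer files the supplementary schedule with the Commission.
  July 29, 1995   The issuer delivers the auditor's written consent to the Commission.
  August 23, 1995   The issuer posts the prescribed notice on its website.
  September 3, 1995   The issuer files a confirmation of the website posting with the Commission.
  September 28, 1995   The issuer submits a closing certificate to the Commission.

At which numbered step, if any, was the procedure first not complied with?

Step 5

Step 1 — counting 59 days from March 10, 1995 (when the transaction closes) gives a deadline of May 8, 1995; April 21, 1995 is within that limit.
Step 2 — counting 66 days from April 21, 1995 (when Form R-1 is filed) gives a deadline of June 26, 1995; April 22, 1995 is within that limit.
Step 3 — counting 82 days from April 22, 1995 (when the investor circular is published) gives a deadline of July 13, 1995; done July 12, 1995 — timely.
Step 4 — counting 26 days from July 12, 1995 (when the supplementary schedule is filed) gives a deadline of August 7, 1995; done July 29, 1995 — timely.
Step 5 — must wait 7 days from August 18, 1995 (end of the 20-day review period, which began when the auditor's consent is delivered on July 29, 1995), so not before August 25, 1995; acted on August 23, 1995, 2 days prematurely.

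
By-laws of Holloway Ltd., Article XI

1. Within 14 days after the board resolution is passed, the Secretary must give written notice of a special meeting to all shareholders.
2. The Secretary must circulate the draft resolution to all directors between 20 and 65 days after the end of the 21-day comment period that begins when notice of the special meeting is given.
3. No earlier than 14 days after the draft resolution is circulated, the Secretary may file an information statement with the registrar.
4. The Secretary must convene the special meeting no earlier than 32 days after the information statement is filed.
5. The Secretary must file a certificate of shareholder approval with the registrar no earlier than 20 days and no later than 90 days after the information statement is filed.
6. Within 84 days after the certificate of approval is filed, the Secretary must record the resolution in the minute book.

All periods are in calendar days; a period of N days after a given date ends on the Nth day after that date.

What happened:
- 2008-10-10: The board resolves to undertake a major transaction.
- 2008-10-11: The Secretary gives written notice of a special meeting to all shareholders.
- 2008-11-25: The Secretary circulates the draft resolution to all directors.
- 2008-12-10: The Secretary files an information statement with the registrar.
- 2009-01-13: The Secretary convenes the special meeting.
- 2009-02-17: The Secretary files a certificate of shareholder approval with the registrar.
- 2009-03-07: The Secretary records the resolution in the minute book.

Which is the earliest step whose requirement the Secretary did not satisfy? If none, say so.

None — every step was satisfied

(1) due by 2008-10-10 + 14 days = 2008-10-24; completed 2008-10-11, before the deadline.
(2) the permitted window runs from 2008-11-01 + 20 = 2008-11-21 to 2008-11-01 + 65 = 2009-01-05; done 2008-11-25, which is between those dates.
(3) permitted from 2008-11-25 + 14 days = 2008-12-09 onward; 2008-12-10 is on or after that date.
(4) permitted from 2008-12-10 + 32 days = 2009-01-11 onward; done 2009-01-13 — permitted.
(5) the permitted window runs from 2008-12-10 + 20 = 2008-12-30 to 2008-12-10 + 90 = 2009-03-10; done 2009-02-17 — within the window.
(6) due by 2009-02-17 + 84 days = 2009-05-12; done 2009-03-07 — timely.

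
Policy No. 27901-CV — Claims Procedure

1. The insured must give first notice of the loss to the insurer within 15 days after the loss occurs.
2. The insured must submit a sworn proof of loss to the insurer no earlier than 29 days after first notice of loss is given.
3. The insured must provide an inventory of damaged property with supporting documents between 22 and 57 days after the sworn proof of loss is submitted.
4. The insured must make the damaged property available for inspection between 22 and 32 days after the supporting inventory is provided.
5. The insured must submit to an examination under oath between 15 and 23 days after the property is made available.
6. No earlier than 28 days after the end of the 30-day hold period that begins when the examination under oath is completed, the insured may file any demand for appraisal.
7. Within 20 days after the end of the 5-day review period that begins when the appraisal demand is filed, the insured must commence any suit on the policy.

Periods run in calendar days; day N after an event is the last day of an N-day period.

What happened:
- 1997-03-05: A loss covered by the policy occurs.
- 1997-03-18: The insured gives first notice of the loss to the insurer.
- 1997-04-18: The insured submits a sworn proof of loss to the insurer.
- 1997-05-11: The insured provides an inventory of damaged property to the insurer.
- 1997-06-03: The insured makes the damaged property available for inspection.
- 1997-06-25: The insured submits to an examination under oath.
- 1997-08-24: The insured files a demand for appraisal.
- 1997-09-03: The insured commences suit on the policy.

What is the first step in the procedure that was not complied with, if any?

(1) due by 1997-03-05 + 15 days = 1997-03-20; completed 1997-03-18, before the deadline.
(2) permitted from 1997-03-18 + 29 days = 1997-04-16 onward; done 1997-04-18 — permitted.
(3) the permitted window runs from 1997-04-18 + 22 = 1997-05-10 to 1997-04-18 + 57 = 1997-06-14; 1997-05-11 falls inside that range.
(4) the permitted window runs from 1997-05-11 + 22 = 1997-06-02 to 1997-05-11 + 32 = 1997-06-12; done 1997-06-03, which is between those dates.
(5) the permitted window runs from 1997-06-03 + 15 = 1997-06-18 to 1997-06-03 + 23 = 1997-06-26; 1997-06-25 falls inside that range.
(6) permitted from 1997-07-25 + 28 days = 1997-08-22 onward; 1997-08-24 is on or after that date.
(7) due by 1997-08-29 + 20 days = 1997-09-18; completed 1997-09-03, before the deadline.

None — every step was satisfied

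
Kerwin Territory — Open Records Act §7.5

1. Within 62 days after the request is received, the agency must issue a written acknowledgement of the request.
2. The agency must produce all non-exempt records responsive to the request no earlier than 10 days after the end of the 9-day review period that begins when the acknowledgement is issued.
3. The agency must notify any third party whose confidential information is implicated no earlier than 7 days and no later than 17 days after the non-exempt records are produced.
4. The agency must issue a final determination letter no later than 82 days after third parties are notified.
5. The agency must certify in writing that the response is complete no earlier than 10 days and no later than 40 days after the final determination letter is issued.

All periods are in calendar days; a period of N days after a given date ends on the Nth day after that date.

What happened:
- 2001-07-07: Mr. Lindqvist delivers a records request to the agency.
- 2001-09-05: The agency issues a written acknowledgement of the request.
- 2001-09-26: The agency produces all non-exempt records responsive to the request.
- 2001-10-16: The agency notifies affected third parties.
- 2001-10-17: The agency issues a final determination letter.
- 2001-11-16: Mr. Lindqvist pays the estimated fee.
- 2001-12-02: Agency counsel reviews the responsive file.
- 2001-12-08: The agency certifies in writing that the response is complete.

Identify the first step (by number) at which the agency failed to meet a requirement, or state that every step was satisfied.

Step 1: 62 days after 2001-07-07 (when the request is received) is 2001-09-07; completed 2001-09-05, before the deadline.
Step 2: the earliest permitted date is 10 days after 2001-09-14 (end of the 9-day review period, which began when the acknowledgement is issued on 2001-09-05), i.e. 2001-09-24; done 2001-09-26 — permitted.
Step 3: the window is 7–17 days after 2001-09-26 (when the non-exempt records are produced), so 2001-10-03 through 2001-10-13; done 2001-10-16 — 3 days after the window closed.
No need to go further; step 3 was not satisfied.

Step 3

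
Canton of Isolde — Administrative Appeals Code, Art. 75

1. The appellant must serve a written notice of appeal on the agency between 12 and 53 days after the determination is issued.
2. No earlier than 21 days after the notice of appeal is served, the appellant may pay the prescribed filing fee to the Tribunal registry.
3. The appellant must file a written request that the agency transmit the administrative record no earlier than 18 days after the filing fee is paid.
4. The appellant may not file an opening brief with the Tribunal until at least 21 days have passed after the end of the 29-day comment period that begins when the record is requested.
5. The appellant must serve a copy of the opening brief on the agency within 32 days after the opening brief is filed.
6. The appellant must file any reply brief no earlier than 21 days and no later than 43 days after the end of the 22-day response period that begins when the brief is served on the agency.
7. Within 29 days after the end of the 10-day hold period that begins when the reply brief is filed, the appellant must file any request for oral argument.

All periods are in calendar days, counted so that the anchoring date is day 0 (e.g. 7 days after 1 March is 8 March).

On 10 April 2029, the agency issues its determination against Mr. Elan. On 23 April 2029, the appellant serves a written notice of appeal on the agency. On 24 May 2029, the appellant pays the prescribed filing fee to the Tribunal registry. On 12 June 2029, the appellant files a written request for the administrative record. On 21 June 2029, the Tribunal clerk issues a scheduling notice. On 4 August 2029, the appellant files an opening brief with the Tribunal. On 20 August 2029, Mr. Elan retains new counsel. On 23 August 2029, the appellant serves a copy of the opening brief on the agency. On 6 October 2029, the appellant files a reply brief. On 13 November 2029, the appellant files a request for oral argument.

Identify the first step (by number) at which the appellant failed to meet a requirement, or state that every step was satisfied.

None — every step was satisfied

(1) the permitted window runs from 10 April 2029 + 12 = 22 April 2029 to 10 April 2029 + 53 = 2 June 2029; done 23 April 2029, which is between those dates.
(2) permitted from 23 April 2029 + 21 days = 14 May 2029 onward; 24 May 2029 is on or after that date.
(3) permitted from 24 May 2029 + 18 days = 11 June 2029 onward; done 12 June 2029, after the minimum wait.
(4) permitted from 11 July 2029 + 21 days = 1 August 2029 onward; done 4 August 2029 — permitted.
(5) due by 4 August 2029 + 32 days = 5 September 2029; done 23 August 2029 — timely.
(6) the permitted window runs from 14 September 2029 + 21 = 5 October 2029 to 14 September 2029 + 43 = 27 October 2029; 6 October 2029 falls inside that range.
(7) due by 16 October 2029 + 29 days = 14 November 2029; 13 November 2029 is within that limit.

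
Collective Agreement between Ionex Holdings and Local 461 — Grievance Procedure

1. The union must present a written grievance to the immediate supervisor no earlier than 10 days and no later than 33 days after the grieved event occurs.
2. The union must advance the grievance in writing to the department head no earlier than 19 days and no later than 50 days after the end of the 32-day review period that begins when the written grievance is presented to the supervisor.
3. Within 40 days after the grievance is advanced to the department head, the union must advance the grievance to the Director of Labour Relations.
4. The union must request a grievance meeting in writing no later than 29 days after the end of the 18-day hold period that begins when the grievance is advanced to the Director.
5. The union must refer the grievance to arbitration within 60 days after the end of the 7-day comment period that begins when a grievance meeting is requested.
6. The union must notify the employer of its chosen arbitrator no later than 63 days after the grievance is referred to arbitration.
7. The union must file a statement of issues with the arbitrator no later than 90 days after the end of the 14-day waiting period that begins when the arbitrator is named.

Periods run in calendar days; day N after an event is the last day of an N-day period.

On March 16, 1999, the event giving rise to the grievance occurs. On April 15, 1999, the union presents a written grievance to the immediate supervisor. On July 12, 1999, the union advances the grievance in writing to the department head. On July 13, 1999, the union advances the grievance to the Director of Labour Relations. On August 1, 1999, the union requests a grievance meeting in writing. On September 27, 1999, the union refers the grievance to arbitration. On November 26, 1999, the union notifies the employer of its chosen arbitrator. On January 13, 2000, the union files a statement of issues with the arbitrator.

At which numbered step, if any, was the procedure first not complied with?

(1) the permitted window runs from March 16, 1999 + 10 = March 26, 1999 to March 16, 1999 + 33 = April 18, 1999; done April 15, 1999, which is between those dates.
(2) the permitted window runs from May 17, 1999 + 19 = June 5, 1999 to May 17, 1999 + 50 = July 6, 1999; July 12, 1999 is 6 days past the end of the window.
No need to go further; step 2 was not satisfied.

Step 2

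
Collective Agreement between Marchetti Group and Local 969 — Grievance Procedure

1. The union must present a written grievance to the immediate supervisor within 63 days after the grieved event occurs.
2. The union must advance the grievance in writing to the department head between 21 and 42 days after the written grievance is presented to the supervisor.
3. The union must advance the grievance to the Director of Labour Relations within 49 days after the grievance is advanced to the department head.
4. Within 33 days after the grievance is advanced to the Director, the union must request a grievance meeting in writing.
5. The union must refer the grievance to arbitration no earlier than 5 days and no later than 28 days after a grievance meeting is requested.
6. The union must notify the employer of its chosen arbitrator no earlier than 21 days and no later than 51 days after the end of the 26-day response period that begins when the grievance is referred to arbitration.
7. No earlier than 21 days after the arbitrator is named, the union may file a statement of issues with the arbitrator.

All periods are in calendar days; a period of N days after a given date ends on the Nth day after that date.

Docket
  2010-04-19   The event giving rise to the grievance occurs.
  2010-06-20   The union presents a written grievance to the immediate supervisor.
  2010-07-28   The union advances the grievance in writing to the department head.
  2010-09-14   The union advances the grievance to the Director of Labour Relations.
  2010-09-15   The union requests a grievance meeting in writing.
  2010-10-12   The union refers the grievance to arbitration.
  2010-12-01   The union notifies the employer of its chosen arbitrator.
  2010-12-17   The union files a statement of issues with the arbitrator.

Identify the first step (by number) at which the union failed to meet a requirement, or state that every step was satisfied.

Step 7

Step 1: 63 days after 2010-04-19 (when the grieved event occurs) is 2010-06-21; completed 2010-06-20, before the deadline.
Step 2: the window is 21–42 days after 2010-06-20 (when the written grievance is presented to the supervisor), so 2010-07-11 through 2010-08-01; done 2010-07-28 — within the window.
Step 3: 49 days after 2010-07-28 (when the grievance is advanced to the department head) is 2010-09-15; 2010-09-14 is within that limit.
Step 4: 33 days after 2010-09-14 (when the grievance is advanced to the Director) is 2010-10-17; 2010-09-15 is within that limit.
Step 5: the window is 5–28 days after 2010-09-15 (when a grievance meeting is requested), so 2010-09-20 through 2010-10-13; 2010-10-12 falls inside that range.
Step 6: the window is 21–51 days after 2010-11-07 (end of the 26-day response period, which began when the grievance is referred to arbitration on 2010-10-12), so 2010-11-28 through 2010-12-28; 2010-12-01 falls inside that range.
Step 7: the earliest permitted date is 21 days after 2010-12-01 (when the arbitrator is named), i.e. 2010-12-22; 2010-12-17 is 5 days before the earliest permitted date.
The procedure was therefore not followed at step 7.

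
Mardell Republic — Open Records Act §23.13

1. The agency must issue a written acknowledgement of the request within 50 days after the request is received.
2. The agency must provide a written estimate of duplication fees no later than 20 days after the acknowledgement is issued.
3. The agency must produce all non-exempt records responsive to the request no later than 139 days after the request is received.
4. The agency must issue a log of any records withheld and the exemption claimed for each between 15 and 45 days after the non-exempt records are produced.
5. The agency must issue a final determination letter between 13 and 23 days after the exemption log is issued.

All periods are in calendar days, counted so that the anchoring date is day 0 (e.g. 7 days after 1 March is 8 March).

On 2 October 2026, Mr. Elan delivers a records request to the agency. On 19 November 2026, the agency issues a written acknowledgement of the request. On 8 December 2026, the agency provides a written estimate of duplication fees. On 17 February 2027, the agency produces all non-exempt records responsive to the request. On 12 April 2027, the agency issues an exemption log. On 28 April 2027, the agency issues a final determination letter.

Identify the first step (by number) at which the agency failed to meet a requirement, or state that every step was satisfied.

Step 4

(1) due by 2 October 2026 + 50 days = 21 November 2026; done 19 November 2026 — timely.
(2) due by 19 November 2026 + 20 days = 9 December 2026; done 8 December 2026 — timely.
(3) due by 2 October 2026 + 139 days = 18 February 2027; done 17 February 2027 — timely.
(4) the permitted window runs from 17 February 2027 + 15 = 4 March 2027 to 17 February 2027 + 45 = 3 April 2027; 12 April 2027 is 9 days past the end of the window.
Later steps need not be reached.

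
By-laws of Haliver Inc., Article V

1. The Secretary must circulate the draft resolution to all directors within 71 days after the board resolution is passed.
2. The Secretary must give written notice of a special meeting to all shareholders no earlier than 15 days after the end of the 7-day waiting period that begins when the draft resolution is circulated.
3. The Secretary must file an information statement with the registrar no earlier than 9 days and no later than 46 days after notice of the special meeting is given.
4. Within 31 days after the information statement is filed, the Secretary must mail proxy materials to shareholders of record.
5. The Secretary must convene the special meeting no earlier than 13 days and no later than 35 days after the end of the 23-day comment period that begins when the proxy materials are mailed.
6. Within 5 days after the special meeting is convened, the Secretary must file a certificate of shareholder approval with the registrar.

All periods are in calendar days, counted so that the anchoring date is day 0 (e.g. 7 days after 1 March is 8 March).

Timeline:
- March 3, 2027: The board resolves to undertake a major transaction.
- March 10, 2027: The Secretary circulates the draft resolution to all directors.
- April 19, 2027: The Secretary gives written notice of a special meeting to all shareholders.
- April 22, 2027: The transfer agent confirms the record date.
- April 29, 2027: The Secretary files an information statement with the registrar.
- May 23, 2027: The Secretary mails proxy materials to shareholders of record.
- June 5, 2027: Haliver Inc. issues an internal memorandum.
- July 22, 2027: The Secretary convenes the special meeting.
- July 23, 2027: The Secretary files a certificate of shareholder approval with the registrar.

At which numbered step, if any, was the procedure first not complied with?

Step 1 — counting 71 days from March 3, 2027 (when the board resolution is passed) gives a deadline of May 13, 2027; March 10, 2027 is within that limit.
Step 2 — must wait 15 days from March 17, 2027 (end of the 7-day waiting period, which began when the draft resolution is circulated on March 10, 2027), so not before April 1, 2027; done April 19, 2027, after the minimum wait.
Step 3 — 9 and 46 days from April 19, 2027 (when notice of the special meeting is given) are April 28, 2027 and June 4, 2027 respectively; done April 29, 2027, which is between those dates.
Step 4 — counting 31 days from April 29, 2027 (when the information statement is filed) gives a deadline of May 30, 2027; completed May 23, 2027, before the deadline.
Step 5 — 13 and 35 days from June 15, 2027 (end of the 23-day comment period, which began when the proxy materials are mailed on May 23, 2027) are June 28, 2027 and July 20, 2027 respectively; July 22, 2027 is 2 days past the end of the window.
Later steps need not be reached.

Step 5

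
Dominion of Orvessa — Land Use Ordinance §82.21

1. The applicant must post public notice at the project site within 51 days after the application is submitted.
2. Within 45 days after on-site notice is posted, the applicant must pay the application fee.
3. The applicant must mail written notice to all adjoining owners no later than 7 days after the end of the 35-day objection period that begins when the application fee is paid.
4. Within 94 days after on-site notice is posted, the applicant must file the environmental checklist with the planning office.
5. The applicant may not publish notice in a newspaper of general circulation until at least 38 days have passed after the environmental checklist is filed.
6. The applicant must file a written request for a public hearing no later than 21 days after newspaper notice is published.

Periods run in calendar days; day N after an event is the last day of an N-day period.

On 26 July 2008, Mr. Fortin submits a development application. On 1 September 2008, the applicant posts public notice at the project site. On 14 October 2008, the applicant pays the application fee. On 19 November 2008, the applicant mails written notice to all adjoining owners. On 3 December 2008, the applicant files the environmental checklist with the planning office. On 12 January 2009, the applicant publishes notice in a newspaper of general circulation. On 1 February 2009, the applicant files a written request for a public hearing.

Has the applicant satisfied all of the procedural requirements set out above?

Yes

Step 1: 51 days after 26 July 2008 (when the application is submitted) is 15 September 2008; 1 September 2008 is within that limit.
Step 2: 45 days after 1 September 2008 (when on-site notice is posted) is 16 October 2008; 14 October 2008 is within that limit.
Step 3: 7 days after 18 November 2008 (end of the 35-day objection period, which began when the application fee is paid on 14 October 2008) is 25 November 2008; 19 November 2008 is within that limit.
Step 4: 94 days after 1 September 2008 (when on-site notice is posted) is 4 December 2008; completed 3 December 2008, before the deadline.
Step 5: the earliest permitted date is 38 days after 3 December 2008 (when the environmental checklist is filed), i.e. 10 January 2009; done 12 January 2009, after the minimum wait.
Step 6: 21 days after 12 January 2009 (when newspaper notice is published) is 2 February 2009; 1 February 2009 is within that limit.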